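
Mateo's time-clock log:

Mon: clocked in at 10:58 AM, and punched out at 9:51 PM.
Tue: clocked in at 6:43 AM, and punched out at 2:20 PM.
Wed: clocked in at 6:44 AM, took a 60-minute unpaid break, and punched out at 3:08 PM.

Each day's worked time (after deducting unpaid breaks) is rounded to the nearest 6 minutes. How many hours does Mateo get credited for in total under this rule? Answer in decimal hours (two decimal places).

25.90 hours

Mon: 10:58 AM–9:51 PM = 10 h 53 min → rounds to 10 h 54 min
Tue: 6:43 AM–2:20 PM = 7 h 37 min → rounds to 7 h 36 min
Wed: 6:44 AM–3:08 PM = 8 h 24 min − 60 min = 7 h 24 min → rounds to 7 h 24 min
Total credited: 25 h 54 min.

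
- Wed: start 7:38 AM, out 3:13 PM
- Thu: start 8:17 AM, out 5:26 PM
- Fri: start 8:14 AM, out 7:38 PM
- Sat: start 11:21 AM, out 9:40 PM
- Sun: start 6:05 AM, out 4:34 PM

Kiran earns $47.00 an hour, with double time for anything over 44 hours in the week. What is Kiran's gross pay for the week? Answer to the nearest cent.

Wed: 7:38 AM–3:13 PM = 7 h 35 min
Thu: 8:17 AM–5:26 PM = 9 h 9 min
Fri: 8:14 AM–7:38 PM = 11 h 24 min
Sat: 11:21 AM–9:40 PM = 10 h 19 min
Sun: 6:05 AM–4:34 PM = 10 h 29 min
Total worked: 48 h 56 min = 2936 min.
Regular 44 h 0 min = 2640 min at $47.00/h; overtime 4 h 56 min = 296 min at $94.00/h.
Pay = (2640 × $47.00 + 296 × $94.00) ÷ 60 = $2531.73.

$2531.73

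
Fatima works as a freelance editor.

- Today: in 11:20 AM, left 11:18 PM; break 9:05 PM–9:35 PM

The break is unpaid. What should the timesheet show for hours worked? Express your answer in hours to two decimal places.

Today: 11:20 AM–11:18 PM = 11 h 58 min; less 30 min break → 11 h 28 min

11.47 hours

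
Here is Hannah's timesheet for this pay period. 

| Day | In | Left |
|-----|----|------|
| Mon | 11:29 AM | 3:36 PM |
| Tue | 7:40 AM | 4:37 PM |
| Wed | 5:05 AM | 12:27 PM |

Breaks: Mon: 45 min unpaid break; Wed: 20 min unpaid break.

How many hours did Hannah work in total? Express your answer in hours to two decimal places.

Mon: 11:29 AM–3:36 PM = 4 h 7 min; less 45 min break → 3 h 22 min
Tue: 7:40 AM–4:37 PM = 8 h 57 min
Wed: 5:05 AM–12:27 PM = 7 h 22 min; less 20 min break → 7 h 2 min
Total: 3 h 22 min + 8 h 57 min + 7 h 2 min = 19 h 21 min.

19.35 hours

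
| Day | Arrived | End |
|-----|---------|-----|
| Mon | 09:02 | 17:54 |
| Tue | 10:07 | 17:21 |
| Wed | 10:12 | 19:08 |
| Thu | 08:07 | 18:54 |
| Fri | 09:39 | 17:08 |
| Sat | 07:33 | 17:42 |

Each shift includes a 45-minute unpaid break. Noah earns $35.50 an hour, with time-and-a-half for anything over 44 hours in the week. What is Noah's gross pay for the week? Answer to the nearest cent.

Mon: 09:02–17:54 = 8 h 52 min; less 45 min break → 8 h 7 min
Tue: 10:07–17:21 = 7 h 14 min; less 45 min break → 6 h 29 min
Wed: 10:12–19:08 = 8 h 56 min; less 45 min break → 8 h 11 min
Thu: 08:07–18:54 = 10 h 47 min; less 45 min break → 10 h 2 min
Fri: 09:39–17:08 = 7 h 29 min; less 45 min break → 6 h 44 min
Sat: 07:33–17:42 = 10 h 9 min; less 45 min break → 9 h 24 min
Total worked: 48 h 57 min = 2937 min.
Regular 44 h 0 min = 2640 min at $35.50/h; overtime 4 h 57 min = 297 min at $53.25/h.
Pay = (2640 × $35.50 + 297 × $53.25) ÷ 60 = $1825.59.

$1825.59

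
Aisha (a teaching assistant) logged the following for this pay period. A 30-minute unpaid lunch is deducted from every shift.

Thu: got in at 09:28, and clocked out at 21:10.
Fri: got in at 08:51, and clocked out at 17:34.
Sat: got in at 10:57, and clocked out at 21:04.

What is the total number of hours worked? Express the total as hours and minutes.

Thu: 09:28–21:10 = 11 h 42 min; less 30 min break → 11 h 12 min
Fri: 08:51–17:34 = 8 h 43 min; less 30 min break → 8 h 13 min
Sat: 10:57–21:04 = 10 h 7 min; less 30 min break → 9 h 37 min
Total: 11 h 12 min + 8 h 13 min + 9 h 37 min = 29 h 2 min.

29 h 2 min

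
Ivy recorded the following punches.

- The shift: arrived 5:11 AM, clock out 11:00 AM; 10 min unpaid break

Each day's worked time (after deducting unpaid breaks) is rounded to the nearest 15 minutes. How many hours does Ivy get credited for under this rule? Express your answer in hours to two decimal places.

5.75 hours

The shift: 5:11 AM–11:00 AM = 5 h 49 min − 10 min = 5 h 39 min → rounds to 5 h 45 min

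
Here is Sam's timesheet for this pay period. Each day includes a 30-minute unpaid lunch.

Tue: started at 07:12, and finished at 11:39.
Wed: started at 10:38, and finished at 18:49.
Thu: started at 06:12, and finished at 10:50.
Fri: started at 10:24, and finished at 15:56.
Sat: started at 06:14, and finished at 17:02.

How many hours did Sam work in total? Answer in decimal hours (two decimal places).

Tue: 07:12–11:39 = 4 h 27 min; less 30 min break → 3 h 57 min
Wed: 10:38–18:49 = 8 h 11 min; less 30 min break → 7 h 41 min
Thu: 06:12–10:50 = 4 h 38 min; less 30 min break → 4 h 8 min
Fri: 10:24–15:56 = 5 h 32 min; less 30 min break → 5 h 2 min
Sat: 06:14–17:02 = 10 h 48 min; less 30 min break → 10 h 18 min
Total: 3 h 57 min + 7 h 41 min + 4 h 8 min + 5 h 2 min + 10 h 18 min = 31 h 6 min.

31.10 hours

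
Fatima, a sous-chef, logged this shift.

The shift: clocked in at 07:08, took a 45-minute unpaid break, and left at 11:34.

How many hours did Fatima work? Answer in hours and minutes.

3 h 41 min

The shift: 07:08–11:34 = 4 h 26 min; less 45 min break → 3 h 41 min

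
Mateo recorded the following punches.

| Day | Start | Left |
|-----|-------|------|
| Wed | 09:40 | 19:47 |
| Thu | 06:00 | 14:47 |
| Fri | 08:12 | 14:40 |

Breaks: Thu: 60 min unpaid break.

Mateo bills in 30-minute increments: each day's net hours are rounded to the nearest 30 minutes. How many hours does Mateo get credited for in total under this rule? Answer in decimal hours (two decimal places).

24.50 hours

Wed: 09:40–19:47 = 10 h 7 min → rounds to 10 h 0 min
Thu: 06:00–14:47 = 8 h 47 min − 60 min = 7 h 47 min → rounds to 8 h 0 min
Fri: 08:12–14:40 = 6 h 28 min → rounds to 6 h 30 min
Total credited: 24 h 30 min.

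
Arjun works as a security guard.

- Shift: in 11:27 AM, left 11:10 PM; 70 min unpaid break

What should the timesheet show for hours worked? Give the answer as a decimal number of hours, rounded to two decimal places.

Shift: 11:27 AM–11:10 PM = 11 h 43 min; less 70 min break → 10 h 33 min

10.55 hours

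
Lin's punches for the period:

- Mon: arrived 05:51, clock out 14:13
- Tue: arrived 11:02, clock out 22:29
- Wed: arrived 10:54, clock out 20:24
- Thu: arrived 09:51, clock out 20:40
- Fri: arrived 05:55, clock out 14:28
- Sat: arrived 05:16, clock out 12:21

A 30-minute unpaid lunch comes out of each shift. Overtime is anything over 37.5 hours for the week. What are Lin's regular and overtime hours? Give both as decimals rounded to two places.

Regular 37.50 hours, overtime 15.27 hours

Mon: 05:51–14:13 = 8 h 22 min; less 30 min break → 7 h 52 min
Tue: 11:02–22:29 = 11 h 27 min; less 30 min break → 10 h 57 min
Wed: 10:54–20:24 = 9 h 30 min; less 30 min break → 9 h 0 min
Thu: 09:51–20:40 = 10 h 49 min; less 30 min break → 10 h 19 min
Fri: 05:55–14:28 = 8 h 33 min; less 30 min break → 8 h 3 min
Sat: 05:16–12:21 = 7 h 5 min; less 30 min break → 6 h 35 min
Total worked: 52 h 46 min = 52.77 h.
Threshold 37.5 h → overtime 15 h 16 min, regular 37 h 30 min.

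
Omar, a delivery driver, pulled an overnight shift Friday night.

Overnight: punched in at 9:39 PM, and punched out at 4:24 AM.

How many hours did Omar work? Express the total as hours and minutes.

6 h 45 min

Overnight: 9:39 PM → midnight = 2 h 21 min; midnight → 4:24 AM = 4 h 24 min; span 6 h 45 min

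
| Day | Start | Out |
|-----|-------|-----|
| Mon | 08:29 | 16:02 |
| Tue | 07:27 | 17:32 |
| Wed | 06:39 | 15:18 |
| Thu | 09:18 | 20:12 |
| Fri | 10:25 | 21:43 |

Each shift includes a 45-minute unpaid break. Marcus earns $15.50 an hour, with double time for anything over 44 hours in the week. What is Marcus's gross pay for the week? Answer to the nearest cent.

$704.73

Mon: 08:29–16:02 = 7 h 33 min; less 45 min break → 6 h 48 min
Tue: 07:27–17:32 = 10 h 5 min; less 45 min break → 9 h 20 min
Wed: 06:39–15:18 = 8 h 39 min; less 45 min break → 7 h 54 min
Thu: 09:18–20:12 = 10 h 54 min; less 45 min break → 10 h 9 min
Fri: 10:25–21:43 = 11 h 18 min; less 45 min break → 10 h 33 min
Total worked: 44 h 44 min = 2684 min.
Regular 44 h 0 min = 2640 min at $15.50/h; overtime 0 h 44 min = 44 min at $31.00/h.
Pay = (2640 × $15.50 + 44 × $31.00) ÷ 60 = $704.73.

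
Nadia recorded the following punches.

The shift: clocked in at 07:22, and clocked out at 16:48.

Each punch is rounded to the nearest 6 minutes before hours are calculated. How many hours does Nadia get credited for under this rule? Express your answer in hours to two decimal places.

9.40 hours

The shift: in 07:22→07:24, out 16:48→16:48; 9 h 24 min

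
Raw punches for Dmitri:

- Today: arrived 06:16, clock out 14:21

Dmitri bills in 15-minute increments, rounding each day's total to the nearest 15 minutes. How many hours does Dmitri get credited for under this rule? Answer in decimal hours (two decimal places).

Today: 06:16–14:21 = 8 h 5 min → rounds to 8 h 0 min

8.00 hours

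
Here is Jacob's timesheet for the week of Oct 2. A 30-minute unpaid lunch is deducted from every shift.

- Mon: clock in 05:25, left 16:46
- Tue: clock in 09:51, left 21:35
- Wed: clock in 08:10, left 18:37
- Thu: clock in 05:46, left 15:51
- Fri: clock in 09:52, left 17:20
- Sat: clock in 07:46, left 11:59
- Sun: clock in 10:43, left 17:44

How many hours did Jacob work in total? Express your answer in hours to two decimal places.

Mon: 05:25–16:46 = 11 h 21 min; less 30 min break → 10 h 51 min
Tue: 09:51–21:35 = 11 h 44 min; less 30 min break → 11 h 14 min
Wed: 08:10–18:37 = 10 h 27 min; less 30 min break → 9 h 57 min
Thu: 05:46–15:51 = 10 h 5 min; less 30 min break → 9 h 35 min
Fri: 09:52–17:20 = 7 h 28 min; less 30 min break → 6 h 58 min
Sat: 07:46–11:59 = 4 h 13 min; less 30 min break → 3 h 43 min
Sun: 10:43–17:44 = 7 h 1 min; less 30 min break → 6 h 31 min
Total: 10 h 51 min + 11 h 14 min + 9 h 57 min + 9 h 35 min + 6 h 58 min + 3 h 43 min + 6 h 31 min = 58 h 49 min.

58.82 hours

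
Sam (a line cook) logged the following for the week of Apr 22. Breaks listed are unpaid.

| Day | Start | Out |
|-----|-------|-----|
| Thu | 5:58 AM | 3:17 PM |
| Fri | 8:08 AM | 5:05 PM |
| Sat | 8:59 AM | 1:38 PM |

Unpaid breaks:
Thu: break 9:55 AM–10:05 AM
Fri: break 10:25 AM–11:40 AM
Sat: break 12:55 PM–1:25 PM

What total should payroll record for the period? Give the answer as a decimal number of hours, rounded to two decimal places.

21.00 hours

Thu: 5:58 AM–3:17 PM = 9 h 19 min; less 10 min break → 9 h 9 min
Fri: 8:08 AM–5:05 PM = 8 h 57 min; less 75 min break → 7 h 42 min
Sat: 8:59 AM–1:38 PM = 4 h 39 min; less 30 min break → 4 h 9 min
Total: 9 h 9 min + 7 h 42 min + 4 h 9 min = 21 h 0 min.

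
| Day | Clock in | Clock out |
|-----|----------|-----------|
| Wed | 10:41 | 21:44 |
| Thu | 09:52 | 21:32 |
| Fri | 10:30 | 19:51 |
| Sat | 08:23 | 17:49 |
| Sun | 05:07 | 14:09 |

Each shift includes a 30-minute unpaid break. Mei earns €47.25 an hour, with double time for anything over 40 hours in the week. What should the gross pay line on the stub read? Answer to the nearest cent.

€2649.15

Wed: 10:41–21:44 = 11 h 3 min; less 30 min break → 10 h 33 min
Thu: 09:52–21:32 = 11 h 40 min; less 30 min break → 11 h 10 min
Fri: 10:30–19:51 = 9 h 21 min; less 30 min break → 8 h 51 min
Sat: 08:23–17:49 = 9 h 26 min; less 30 min break → 8 h 56 min
Sun: 05:07–14:09 = 9 h 2 min; less 30 min break → 8 h 32 min
Total worked: 48 h 2 min = 2882 min.
Regular 40 h 0 min = 2400 min at €47.25/h; overtime 8 h 2 min = 482 min at €94.50/h.
Pay = (2400 × €47.25 + 482 × €94.50) ÷ 60 = €2649.15.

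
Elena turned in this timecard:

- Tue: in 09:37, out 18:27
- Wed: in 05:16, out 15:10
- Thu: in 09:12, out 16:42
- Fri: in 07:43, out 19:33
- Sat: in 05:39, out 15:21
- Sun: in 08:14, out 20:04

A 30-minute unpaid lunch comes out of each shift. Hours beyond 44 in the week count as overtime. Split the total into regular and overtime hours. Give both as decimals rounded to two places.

Tue: 09:37–18:27 = 8 h 50 min; less 30 min break → 8 h 20 min
Wed: 05:16–15:10 = 9 h 54 min; less 30 min break → 9 h 24 min
Thu: 09:12–16:42 = 7 h 30 min; less 30 min break → 7 h 0 min
Fri: 07:43–19:33 = 11 h 50 min; less 30 min break → 11 h 20 min
Sat: 05:39–15:21 = 9 h 42 min; less 30 min break → 9 h 12 min
Sun: 08:14–20:04 = 11 h 50 min; less 30 min break → 11 h 20 min
Total worked: 56 h 36 min = 56.60 h.
Threshold 44 h → overtime 12 h 36 min, regular 44 h 0 min.

Regular 44.00 hours, overtime 12.60 hours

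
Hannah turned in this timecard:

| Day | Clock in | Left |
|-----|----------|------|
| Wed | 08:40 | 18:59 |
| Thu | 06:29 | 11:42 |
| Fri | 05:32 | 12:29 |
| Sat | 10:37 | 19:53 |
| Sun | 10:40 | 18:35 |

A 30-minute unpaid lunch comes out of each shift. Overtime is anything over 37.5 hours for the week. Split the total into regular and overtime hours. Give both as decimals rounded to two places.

Wed: 08:40–18:59 = 10 h 19 min; less 30 min break → 9 h 49 min
Thu: 06:29–11:42 = 5 h 13 min; less 30 min break → 4 h 43 min
Fri: 05:32–12:29 = 6 h 57 min; less 30 min break → 6 h 27 min
Sat: 10:37–19:53 = 9 h 16 min; less 30 min break → 8 h 46 min
Sun: 10:40–18:35 = 7 h 55 min; less 30 min break → 7 h 25 min
Total worked: 37 h 10 min = 37.17 h.
Threshold 37.5 h → overtime 0 h 0 min, regular 37 h 10 min.

Regular 37.17 hours, overtime 0.00 hours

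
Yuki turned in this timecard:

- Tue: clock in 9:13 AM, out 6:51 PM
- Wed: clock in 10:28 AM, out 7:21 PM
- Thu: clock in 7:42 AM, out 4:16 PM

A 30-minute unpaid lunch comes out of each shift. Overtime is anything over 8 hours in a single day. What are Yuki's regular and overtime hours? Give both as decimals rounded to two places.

Tue: 9:13 AM–6:51 PM = 9 h 38 min; less 30 min break → 9 h 8 min
Wed: 10:28 AM–7:21 PM = 8 h 53 min; less 30 min break → 8 h 23 min
Thu: 7:42 AM–4:16 PM = 8 h 34 min; less 30 min break → 8 h 4 min
Tue reg 8 h 0 min / OT 1 h 8 min; Wed reg 8 h 0 min / OT 0 h 23 min; Thu reg 8 h 0 min / OT 0 h 4 min.
Totals: regular 24 h 0 min, overtime 1 h 35 min.

Regular 24.00 hours, overtime 1.58 hours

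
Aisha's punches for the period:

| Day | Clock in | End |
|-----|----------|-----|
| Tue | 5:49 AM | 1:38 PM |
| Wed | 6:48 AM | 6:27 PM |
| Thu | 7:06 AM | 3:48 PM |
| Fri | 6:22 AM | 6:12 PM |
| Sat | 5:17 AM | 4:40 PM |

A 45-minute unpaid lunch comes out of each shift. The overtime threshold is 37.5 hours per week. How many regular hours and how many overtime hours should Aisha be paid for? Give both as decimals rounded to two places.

Regular 37.50 hours, overtime 10.13 hours

Tue: 5:49 AM–1:38 PM = 7 h 49 min; less 45 min break → 7 h 4 min
Wed: 6:48 AM–6:27 PM = 11 h 39 min; less 45 min break → 10 h 54 min
Thu: 7:06 AM–3:48 PM = 8 h 42 min; less 45 min break → 7 h 57 min
Fri: 6:22 AM–6:12 PM = 11 h 50 min; less 45 min break → 11 h 5 min
Sat: 5:17 AM–4:40 PM = 11 h 23 min; less 45 min break → 10 h 38 min
Total worked: 47 h 38 min = 47.63 h.
Threshold 37.5 h → overtime 10 h 8 min, regular 37 h 30 min.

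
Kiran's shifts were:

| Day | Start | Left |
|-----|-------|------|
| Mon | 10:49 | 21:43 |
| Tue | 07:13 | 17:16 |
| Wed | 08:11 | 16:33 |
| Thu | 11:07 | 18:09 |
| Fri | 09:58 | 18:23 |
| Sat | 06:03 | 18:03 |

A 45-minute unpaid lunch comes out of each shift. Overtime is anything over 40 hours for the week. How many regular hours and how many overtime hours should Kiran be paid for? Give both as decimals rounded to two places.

Mon: 10:49–21:43 = 10 h 54 min; less 45 min break → 10 h 9 min
Tue: 07:13–17:16 = 10 h 3 min; less 45 min break → 9 h 18 min
Wed: 08:11–16:33 = 8 h 22 min; less 45 min break → 7 h 37 min
Thu: 11:07–18:09 = 7 h 2 min; less 45 min break → 6 h 17 min
Fri: 09:58–18:23 = 8 h 25 min; less 45 min break → 7 h 40 min
Sat: 06:03–18:03 = 12 h 0 min; less 45 min break → 11 h 15 min
Total worked: 52 h 16 min = 52.27 h.
Threshold 40 h → overtime 12 h 16 min, regular 40 h 0 min.

Regular 40.00 hours, overtime 12.27 hours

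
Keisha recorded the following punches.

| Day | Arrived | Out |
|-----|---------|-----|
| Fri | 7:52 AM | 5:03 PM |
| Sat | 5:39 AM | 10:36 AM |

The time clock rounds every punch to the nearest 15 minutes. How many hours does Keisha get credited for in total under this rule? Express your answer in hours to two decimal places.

14.00 hours

Fri: in 7:52 AM→7:45 AM, out 5:03 PM→5:00 PM; 9 h 15 min
Sat: in 5:39 AM→5:45 AM, out 10:36 AM→10:30 AM; 4 h 45 min
Total credited: 14 h 0 min.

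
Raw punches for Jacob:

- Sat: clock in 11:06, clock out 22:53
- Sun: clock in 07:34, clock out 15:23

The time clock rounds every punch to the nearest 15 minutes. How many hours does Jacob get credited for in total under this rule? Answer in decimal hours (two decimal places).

Sat: in 11:06→11:00, out 22:53→23:00; 12 h 0 min
Sun: in 07:34→07:30, out 15:23→15:30; 8 h 0 min
Total credited: 20 h 0 min.

20.00 hours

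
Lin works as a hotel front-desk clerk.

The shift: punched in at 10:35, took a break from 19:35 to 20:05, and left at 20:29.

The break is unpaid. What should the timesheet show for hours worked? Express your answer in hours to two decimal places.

9.40 hours

The shift: 10:35–20:29 = 9 h 54 min; less 30 min break → 9 h 24 min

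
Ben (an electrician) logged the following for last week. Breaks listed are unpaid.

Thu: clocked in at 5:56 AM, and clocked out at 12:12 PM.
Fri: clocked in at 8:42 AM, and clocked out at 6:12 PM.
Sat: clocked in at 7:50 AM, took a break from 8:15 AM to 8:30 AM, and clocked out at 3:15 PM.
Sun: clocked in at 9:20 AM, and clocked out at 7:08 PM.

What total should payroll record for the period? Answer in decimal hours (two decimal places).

32.73 hours

Thu: 5:56 AM–12:12 PM = 6 h 16 min
Fri: 8:42 AM–6:12 PM = 9 h 30 min
Sat: 7:50 AM–3:15 PM = 7 h 25 min; less 15 min break → 7 h 10 min
Sun: 9:20 AM–7:08 PM = 9 h 48 min
Total: 6 h 16 min + 9 h 30 min + 7 h 10 min + 9 h 48 min = 32 h 44 min.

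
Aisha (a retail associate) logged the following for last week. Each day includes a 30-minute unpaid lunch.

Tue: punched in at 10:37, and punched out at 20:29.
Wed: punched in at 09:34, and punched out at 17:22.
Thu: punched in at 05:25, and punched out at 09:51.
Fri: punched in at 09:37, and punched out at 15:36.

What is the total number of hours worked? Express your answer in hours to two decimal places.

Tue: 10:37–20:29 = 9 h 52 min; less 30 min break → 9 h 22 min
Wed: 09:34–17:22 = 7 h 48 min; less 30 min break → 7 h 18 min
Thu: 05:25–09:51 = 4 h 26 min; less 30 min break → 3 h 56 min
Fri: 09:37–15:36 = 5 h 59 min; less 30 min break → 5 h 29 min
Total: 9 h 22 min + 7 h 18 min + 3 h 56 min + 5 h 29 min = 26 h 5 min.

26.08 hours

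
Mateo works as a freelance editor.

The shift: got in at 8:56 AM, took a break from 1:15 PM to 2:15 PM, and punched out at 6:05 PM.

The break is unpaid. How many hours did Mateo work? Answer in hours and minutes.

The shift: 8:56 AM–6:05 PM = 9 h 9 min; less 60 min break → 8 h 9 min

8 h 9 min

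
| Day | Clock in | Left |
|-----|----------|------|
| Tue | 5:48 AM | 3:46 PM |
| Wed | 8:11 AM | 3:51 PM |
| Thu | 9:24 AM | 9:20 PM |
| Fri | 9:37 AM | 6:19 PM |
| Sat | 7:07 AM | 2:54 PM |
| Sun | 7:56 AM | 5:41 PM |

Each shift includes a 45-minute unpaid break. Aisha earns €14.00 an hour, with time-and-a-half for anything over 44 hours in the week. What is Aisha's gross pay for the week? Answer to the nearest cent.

€769.30

Tue: 5:48 AM–3:46 PM = 9 h 58 min; less 45 min break → 9 h 13 min
Wed: 8:11 AM–3:51 PM = 7 h 40 min; less 45 min break → 6 h 55 min
Thu: 9:24 AM–9:20 PM = 11 h 56 min; less 45 min break → 11 h 11 min
Fri: 9:37 AM–6:19 PM = 8 h 42 min; less 45 min break → 7 h 57 min
Sat: 7:07 AM–2:54 PM = 7 h 47 min; less 45 min break → 7 h 2 min
Sun: 7:56 AM–5:41 PM = 9 h 45 min; less 45 min break → 9 h 0 min
Total worked: 51 h 18 min = 3078 min.
Regular 44 h 0 min = 2640 min at €14.00/h; overtime 7 h 18 min = 438 min at €21.00/h.
Pay = (2640 × €14.00 + 438 × €21.00) ÷ 60 = €769.30.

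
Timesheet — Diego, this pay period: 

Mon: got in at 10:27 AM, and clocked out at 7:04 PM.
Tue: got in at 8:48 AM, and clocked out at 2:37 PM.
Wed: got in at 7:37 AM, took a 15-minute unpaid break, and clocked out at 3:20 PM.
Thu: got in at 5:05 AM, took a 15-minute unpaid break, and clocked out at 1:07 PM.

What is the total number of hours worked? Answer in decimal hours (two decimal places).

29.68 hours

Mon: 10:27 AM–7:04 PM = 8 h 37 min
Tue: 8:48 AM–2:37 PM = 5 h 49 min
Wed: 7:37 AM–3:20 PM = 7 h 43 min; less 15 min break → 7 h 28 min
Thu: 5:05 AM–1:07 PM = 8 h 2 min; less 15 min break → 7 h 47 min
Total: 8 h 37 min + 5 h 49 min + 7 h 28 min + 7 h 47 min = 29 h 41 min.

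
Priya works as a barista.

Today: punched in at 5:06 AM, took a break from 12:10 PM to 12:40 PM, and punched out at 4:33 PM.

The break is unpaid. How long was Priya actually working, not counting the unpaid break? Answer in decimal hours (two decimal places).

10.95 hours

Today: 5:06 AM–4:33 PM = 11 h 27 min; less 30 min break → 10 h 57 min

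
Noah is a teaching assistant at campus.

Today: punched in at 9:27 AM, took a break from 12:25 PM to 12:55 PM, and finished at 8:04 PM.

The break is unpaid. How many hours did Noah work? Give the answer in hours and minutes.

10 h 7 min

Today: 9:27 AM–8:04 PM = 10 h 37 min; less 30 min break → 10 h 7 min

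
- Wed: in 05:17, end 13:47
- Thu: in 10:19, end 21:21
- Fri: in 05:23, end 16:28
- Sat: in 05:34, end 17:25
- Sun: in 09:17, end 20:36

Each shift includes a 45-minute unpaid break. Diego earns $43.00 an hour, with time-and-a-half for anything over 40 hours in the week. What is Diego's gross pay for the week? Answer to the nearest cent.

Wed: 05:17–13:47 = 8 h 30 min; less 45 min break → 7 h 45 min
Thu: 10:19–21:21 = 11 h 2 min; less 45 min break → 10 h 17 min
Fri: 05:23–16:28 = 11 h 5 min; less 45 min break → 10 h 20 min
Sat: 05:34–17:25 = 11 h 51 min; less 45 min break → 11 h 6 min
Sun: 09:17–20:36 = 11 h 19 min; less 45 min break → 10 h 34 min
Total worked: 50 h 2 min = 3002 min.
Regular 40 h 0 min = 2400 min at $43.00/h; overtime 10 h 2 min = 602 min at $64.50/h.
Pay = (2400 × $43.00 + 602 × $64.50) ÷ 60 = $2367.15.

$2367.15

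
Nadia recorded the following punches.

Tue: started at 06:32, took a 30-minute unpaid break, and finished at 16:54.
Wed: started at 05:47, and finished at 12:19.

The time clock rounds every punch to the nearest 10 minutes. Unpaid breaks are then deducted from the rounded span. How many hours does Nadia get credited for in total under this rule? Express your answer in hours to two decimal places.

16.33 hours

Tue: in 06:32→06:30, out 16:54→16:50; 10 h 20 min − 30 min = 9 h 50 min
Wed: in 05:47→05:50, out 12:19→12:20; 6 h 30 min
Total credited: 16 h 20 min.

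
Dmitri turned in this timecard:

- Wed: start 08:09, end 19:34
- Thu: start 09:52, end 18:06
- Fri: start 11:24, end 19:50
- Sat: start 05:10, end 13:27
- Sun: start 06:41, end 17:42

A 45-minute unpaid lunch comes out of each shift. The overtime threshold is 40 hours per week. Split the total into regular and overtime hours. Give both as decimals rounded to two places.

Wed: 08:09–19:34 = 11 h 25 min; less 45 min break → 10 h 40 min
Thu: 09:52–18:06 = 8 h 14 min; less 45 min break → 7 h 29 min
Fri: 11:24–19:50 = 8 h 26 min; less 45 min break → 7 h 41 min
Sat: 05:10–13:27 = 8 h 17 min; less 45 min break → 7 h 32 min
Sun: 06:41–17:42 = 11 h 1 min; less 45 min break → 10 h 16 min
Total worked: 43 h 38 min = 43.63 h.
Threshold 40 h → overtime 3 h 38 min, regular 40 h 0 min.

Regular 40.00 hours, overtime 3.63 hours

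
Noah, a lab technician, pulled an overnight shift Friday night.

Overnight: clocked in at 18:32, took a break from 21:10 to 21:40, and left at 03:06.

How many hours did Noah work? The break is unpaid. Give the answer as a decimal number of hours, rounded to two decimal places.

Overnight: 18:32 → midnight = 5 h 28 min; midnight → 03:06 = 3 h 6 min; span 8 h 34 min; less 30 min break → 8 h 4 min

8.07 hours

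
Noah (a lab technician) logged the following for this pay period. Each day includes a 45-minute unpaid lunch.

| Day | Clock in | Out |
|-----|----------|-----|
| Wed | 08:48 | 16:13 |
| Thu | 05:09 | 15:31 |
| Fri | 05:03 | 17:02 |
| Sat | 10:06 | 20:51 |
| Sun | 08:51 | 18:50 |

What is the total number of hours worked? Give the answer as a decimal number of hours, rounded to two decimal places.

Wed: 08:48–16:13 = 7 h 25 min; less 45 min break → 6 h 40 min
Thu: 05:09–15:31 = 10 h 22 min; less 45 min break → 9 h 37 min
Fri: 05:03–17:02 = 11 h 59 min; less 45 min break → 11 h 14 min
Sat: 10:06–20:51 = 10 h 45 min; less 45 min break → 10 h 0 min
Sun: 08:51–18:50 = 9 h 59 min; less 45 min break → 9 h 14 min
Total: 6 h 40 min + 9 h 37 min + 11 h 14 min + 10 h 0 min + 9 h 14 min = 46 h 45 min.

46.75 hours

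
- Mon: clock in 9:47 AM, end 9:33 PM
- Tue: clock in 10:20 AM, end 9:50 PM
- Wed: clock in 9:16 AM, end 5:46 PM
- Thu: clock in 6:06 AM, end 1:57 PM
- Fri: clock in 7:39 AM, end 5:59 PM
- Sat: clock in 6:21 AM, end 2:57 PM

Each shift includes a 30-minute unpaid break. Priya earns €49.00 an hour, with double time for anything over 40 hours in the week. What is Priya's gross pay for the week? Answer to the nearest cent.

Mon: 9:47 AM–9:33 PM = 11 h 46 min; less 30 min break → 11 h 16 min
Tue: 10:20 AM–9:50 PM = 11 h 30 min; less 30 min break → 11 h 0 min
Wed: 9:16 AM–5:46 PM = 8 h 30 min; less 30 min break → 8 h 0 min
Thu: 6:06 AM–1:57 PM = 7 h 51 min; less 30 min break → 7 h 21 min
Fri: 7:39 AM–5:59 PM = 10 h 20 min; less 30 min break → 9 h 50 min
Sat: 6:21 AM–2:57 PM = 8 h 36 min; less 30 min break → 8 h 6 min
Total worked: 55 h 33 min = 3333 min.
Regular 40 h 0 min = 2400 min at €49.00/h; overtime 15 h 33 min = 933 min at €98.00/h.
Pay = (2400 × €49.00 + 933 × €98.00) ÷ 60 = €3483.90.

€3483.90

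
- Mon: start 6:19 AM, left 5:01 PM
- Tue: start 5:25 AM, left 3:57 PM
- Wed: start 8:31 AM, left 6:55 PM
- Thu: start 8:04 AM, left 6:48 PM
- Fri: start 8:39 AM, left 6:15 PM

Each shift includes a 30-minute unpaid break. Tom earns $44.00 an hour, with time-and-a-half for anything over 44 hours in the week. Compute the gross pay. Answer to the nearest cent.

$2296.80

Mon: 6:19 AM–5:01 PM = 10 h 42 min; less 30 min break → 10 h 12 min
Tue: 5:25 AM–3:57 PM = 10 h 32 min; less 30 min break → 10 h 2 min
Wed: 8:31 AM–6:55 PM = 10 h 24 min; less 30 min break → 9 h 54 min
Thu: 8:04 AM–6:48 PM = 10 h 44 min; less 30 min break → 10 h 14 min
Fri: 8:39 AM–6:15 PM = 9 h 36 min; less 30 min break → 9 h 6 min
Total worked: 49 h 28 min = 2968 min.
Regular 44 h 0 min = 2640 min at $44.00/h; overtime 5 h 28 min = 328 min at $66.00/h.
Pay = (2640 × $44.00 + 328 × $66.00) ÷ 60 = $2296.80.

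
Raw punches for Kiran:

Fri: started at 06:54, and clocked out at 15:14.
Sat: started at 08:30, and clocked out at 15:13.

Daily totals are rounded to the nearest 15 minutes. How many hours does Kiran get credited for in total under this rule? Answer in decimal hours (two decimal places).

Fri: 06:54–15:14 = 8 h 20 min → rounds to 8 h 15 min
Sat: 08:30–15:13 = 6 h 43 min → rounds to 6 h 45 min
Total credited: 15 h 0 min.

15.00 hours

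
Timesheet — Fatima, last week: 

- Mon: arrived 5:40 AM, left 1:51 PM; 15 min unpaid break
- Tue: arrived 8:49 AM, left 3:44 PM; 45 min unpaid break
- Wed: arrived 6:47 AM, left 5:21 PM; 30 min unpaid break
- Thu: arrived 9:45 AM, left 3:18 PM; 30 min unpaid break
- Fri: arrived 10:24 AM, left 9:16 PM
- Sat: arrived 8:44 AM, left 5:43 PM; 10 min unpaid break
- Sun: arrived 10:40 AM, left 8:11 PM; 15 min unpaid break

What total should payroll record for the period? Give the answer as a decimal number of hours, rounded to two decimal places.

Mon: 5:40 AM–1:51 PM = 8 h 11 min; less 15 min break → 7 h 56 min
Tue: 8:49 AM–3:44 PM = 6 h 55 min; less 45 min break → 6 h 10 min
Wed: 6:47 AM–5:21 PM = 10 h 34 min; less 30 min break → 10 h 4 min
Thu: 9:45 AM–3:18 PM = 5 h 33 min; less 30 min break → 5 h 3 min
Fri: 10:24 AM–9:16 PM = 10 h 52 min
Sat: 8:44 AM–5:43 PM = 8 h 59 min; less 10 min break → 8 h 49 min
Sun: 10:40 AM–8:11 PM = 9 h 31 min; less 15 min break → 9 h 16 min
Total: 7 h 56 min + 6 h 10 min + 10 h 4 min + 5 h 3 min + 10 h 52 min + 8 h 49 min + 9 h 16 min = 58 h 10 min.

58.17 hours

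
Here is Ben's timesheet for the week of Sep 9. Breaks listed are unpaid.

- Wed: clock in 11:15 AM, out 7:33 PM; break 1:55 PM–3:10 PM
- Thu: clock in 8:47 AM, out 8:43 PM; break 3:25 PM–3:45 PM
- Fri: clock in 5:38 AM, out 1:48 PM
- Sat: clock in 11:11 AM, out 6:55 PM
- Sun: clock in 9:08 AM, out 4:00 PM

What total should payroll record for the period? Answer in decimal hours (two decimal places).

Wed: 11:15 AM–7:33 PM = 8 h 18 min; less 75 min break → 7 h 3 min
Thu: 8:47 AM–8:43 PM = 11 h 56 min; less 20 min break → 11 h 36 min
Fri: 5:38 AM–1:48 PM = 8 h 10 min
Sat: 11:11 AM–6:55 PM = 7 h 44 min
Sun: 9:08 AM–4:00 PM = 6 h 52 min
Total: 7 h 3 min + 11 h 36 min + 8 h 10 min + 7 h 44 min + 6 h 52 min = 41 h 25 min.

41.42 hours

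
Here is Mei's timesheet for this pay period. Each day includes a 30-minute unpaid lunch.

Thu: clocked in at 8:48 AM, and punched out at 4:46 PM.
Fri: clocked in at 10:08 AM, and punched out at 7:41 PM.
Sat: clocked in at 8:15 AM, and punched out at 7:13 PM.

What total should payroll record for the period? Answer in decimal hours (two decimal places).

Thu: 8:48 AM–4:46 PM = 7 h 58 min; less 30 min break → 7 h 28 min
Fri: 10:08 AM–7:41 PM = 9 h 33 min; less 30 min break → 9 h 3 min
Sat: 8:15 AM–7:13 PM = 10 h 58 min; less 30 min break → 10 h 28 min
Total: 7 h 28 min + 9 h 3 min + 10 h 28 min = 26 h 59 min.

26.98 hours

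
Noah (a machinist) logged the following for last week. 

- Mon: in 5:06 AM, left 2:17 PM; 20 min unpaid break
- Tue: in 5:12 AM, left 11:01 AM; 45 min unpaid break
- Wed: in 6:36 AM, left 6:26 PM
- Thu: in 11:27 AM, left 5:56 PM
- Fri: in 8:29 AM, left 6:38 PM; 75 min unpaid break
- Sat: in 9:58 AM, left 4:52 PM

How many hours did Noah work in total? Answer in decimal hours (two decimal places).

48.03 hours

Mon: 5:06 AM–2:17 PM = 9 h 11 min; less 20 min break → 8 h 51 min
Tue: 5:12 AM–11:01 AM = 5 h 49 min; less 45 min break → 5 h 4 min
Wed: 6:36 AM–6:26 PM = 11 h 50 min
Thu: 11:27 AM–5:56 PM = 6 h 29 min
Fri: 8:29 AM–6:38 PM = 10 h 9 min; less 75 min break → 8 h 54 min
Sat: 9:58 AM–4:52 PM = 6 h 54 min
Total: 8 h 51 min + 5 h 4 min + 11 h 50 min + 6 h 29 min + 8 h 54 min + 6 h 54 min = 48 h 2 min.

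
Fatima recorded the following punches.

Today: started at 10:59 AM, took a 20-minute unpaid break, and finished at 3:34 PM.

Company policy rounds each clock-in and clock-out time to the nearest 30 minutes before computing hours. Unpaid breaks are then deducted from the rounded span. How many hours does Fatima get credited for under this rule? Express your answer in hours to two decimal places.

Today: in 10:59 AM→11:00 AM, out 3:34 PM→3:30 PM; 4 h 30 min − 20 min = 4 h 10 min

4.17 hours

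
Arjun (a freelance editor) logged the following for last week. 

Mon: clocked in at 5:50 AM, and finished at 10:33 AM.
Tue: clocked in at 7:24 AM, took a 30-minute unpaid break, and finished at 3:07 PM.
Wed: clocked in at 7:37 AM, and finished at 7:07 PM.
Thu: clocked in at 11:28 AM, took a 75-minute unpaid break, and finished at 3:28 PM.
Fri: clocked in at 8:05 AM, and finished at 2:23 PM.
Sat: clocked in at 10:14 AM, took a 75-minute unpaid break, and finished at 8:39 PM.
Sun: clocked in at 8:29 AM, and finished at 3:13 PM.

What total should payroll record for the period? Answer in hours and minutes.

48 h 23 min

Mon: 5:50 AM–10:33 AM = 4 h 43 min
Tue: 7:24 AM–3:07 PM = 7 h 43 min; less 30 min break → 7 h 13 min
Wed: 7:37 AM–7:07 PM = 11 h 30 min
Thu: 11:28 AM–3:28 PM = 4 h 0 min; less 75 min break → 2 h 45 min
Fri: 8:05 AM–2:23 PM = 6 h 18 min
Sat: 10:14 AM–8:39 PM = 10 h 25 min; less 75 min break → 9 h 10 min
Sun: 8:29 AM–3:13 PM = 6 h 44 min
Total: 4 h 43 min + 7 h 13 min + 11 h 30 min + 2 h 45 min + 6 h 18 min + 9 h 10 min + 6 h 44 min = 48 h 23 min.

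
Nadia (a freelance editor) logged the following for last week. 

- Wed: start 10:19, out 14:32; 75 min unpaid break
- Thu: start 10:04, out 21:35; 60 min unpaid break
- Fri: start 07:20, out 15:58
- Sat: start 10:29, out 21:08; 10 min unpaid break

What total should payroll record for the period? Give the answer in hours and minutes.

Wed: 10:19–14:32 = 4 h 13 min; less 75 min break → 2 h 58 min
Thu: 10:04–21:35 = 11 h 31 min; less 60 min break → 10 h 31 min
Fri: 07:20–15:58 = 8 h 38 min
Sat: 10:29–21:08 = 10 h 39 min; less 10 min break → 10 h 29 min
Total: 2 h 58 min + 10 h 31 min + 8 h 38 min + 10 h 29 min = 32 h 36 min.

32 h 36 min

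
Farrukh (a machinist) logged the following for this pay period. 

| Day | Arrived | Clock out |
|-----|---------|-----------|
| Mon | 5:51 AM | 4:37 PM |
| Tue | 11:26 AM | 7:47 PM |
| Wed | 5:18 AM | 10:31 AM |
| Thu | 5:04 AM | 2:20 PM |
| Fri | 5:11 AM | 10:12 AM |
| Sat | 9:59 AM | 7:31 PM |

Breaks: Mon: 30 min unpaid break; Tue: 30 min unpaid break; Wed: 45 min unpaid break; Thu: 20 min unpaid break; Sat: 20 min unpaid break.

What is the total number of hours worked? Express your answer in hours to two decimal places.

Mon: 5:51 AM–4:37 PM = 10 h 46 min; less 30 min break → 10 h 16 min
Tue: 11:26 AM–7:47 PM = 8 h 21 min; less 30 min break → 7 h 51 min
Wed: 5:18 AM–10:31 AM = 5 h 13 min; less 45 min break → 4 h 28 min
Thu: 5:04 AM–2:20 PM = 9 h 16 min; less 20 min break → 8 h 56 min
Fri: 5:11 AM–10:12 AM = 5 h 1 min
Sat: 9:59 AM–7:31 PM = 9 h 32 min; less 20 min break → 9 h 12 min
Total: 10 h 16 min + 7 h 51 min + 4 h 28 min + 8 h 56 min + 5 h 1 min + 9 h 12 min = 45 h 44 min.

45.73 hours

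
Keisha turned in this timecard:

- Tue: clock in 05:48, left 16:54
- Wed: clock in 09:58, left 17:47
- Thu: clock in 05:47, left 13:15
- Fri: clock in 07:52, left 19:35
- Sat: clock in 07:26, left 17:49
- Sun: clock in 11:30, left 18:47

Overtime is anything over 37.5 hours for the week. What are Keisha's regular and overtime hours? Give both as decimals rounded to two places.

Regular 37.50 hours, overtime 18.27 hours

Tue: 05:48–16:54 = 11 h 6 min
Wed: 09:58–17:47 = 7 h 49 min
Thu: 05:47–13:15 = 7 h 28 min
Fri: 07:52–19:35 = 11 h 43 min
Sat: 07:26–17:49 = 10 h 23 min
Sun: 11:30–18:47 = 7 h 17 min
Total worked: 55 h 46 min = 55.77 h.
Threshold 37.5 h → overtime 18 h 16 min, regular 37 h 30 min.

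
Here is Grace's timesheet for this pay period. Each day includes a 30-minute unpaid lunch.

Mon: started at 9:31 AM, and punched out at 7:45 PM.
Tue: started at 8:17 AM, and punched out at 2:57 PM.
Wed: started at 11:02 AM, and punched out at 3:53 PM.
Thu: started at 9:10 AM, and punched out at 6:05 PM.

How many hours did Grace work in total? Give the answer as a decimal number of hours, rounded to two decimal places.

28.67 hours

Mon: 9:31 AM–7:45 PM = 10 h 14 min; less 30 min break → 9 h 44 min
Tue: 8:17 AM–2:57 PM = 6 h 40 min; less 30 min break → 6 h 10 min
Wed: 11:02 AM–3:53 PM = 4 h 51 min; less 30 min break → 4 h 21 min
Thu: 9:10 AM–6:05 PM = 8 h 55 min; less 30 min break → 8 h 25 min
Total: 9 h 44 min + 6 h 10 min + 4 h 21 min + 8 h 25 min = 28 h 40 min.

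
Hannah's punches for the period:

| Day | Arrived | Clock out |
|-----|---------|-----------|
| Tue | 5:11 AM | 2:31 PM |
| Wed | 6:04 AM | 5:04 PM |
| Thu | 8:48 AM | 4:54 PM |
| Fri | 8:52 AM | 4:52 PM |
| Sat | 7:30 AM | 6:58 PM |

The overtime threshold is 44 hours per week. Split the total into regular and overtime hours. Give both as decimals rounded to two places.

Tue: 5:11 AM–2:31 PM = 9 h 20 min
Wed: 6:04 AM–5:04 PM = 11 h 0 min
Thu: 8:48 AM–4:54 PM = 8 h 6 min
Fri: 8:52 AM–4:52 PM = 8 h 0 min
Sat: 7:30 AM–6:58 PM = 11 h 28 min
Total worked: 47 h 54 min = 47.90 h.
Threshold 44 h → overtime 3 h 54 min, regular 44 h 0 min.

Regular 44.00 hours, overtime 3.90 hours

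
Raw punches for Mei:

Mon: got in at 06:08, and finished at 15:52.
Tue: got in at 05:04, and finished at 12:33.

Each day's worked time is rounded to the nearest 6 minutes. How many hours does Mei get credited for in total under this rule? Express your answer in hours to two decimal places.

Mon: 06:08–15:52 = 9 h 44 min → rounds to 9 h 42 min
Tue: 05:04–12:33 = 7 h 29 min → rounds to 7 h 30 min
Total credited: 17 h 12 min.

17.20 hours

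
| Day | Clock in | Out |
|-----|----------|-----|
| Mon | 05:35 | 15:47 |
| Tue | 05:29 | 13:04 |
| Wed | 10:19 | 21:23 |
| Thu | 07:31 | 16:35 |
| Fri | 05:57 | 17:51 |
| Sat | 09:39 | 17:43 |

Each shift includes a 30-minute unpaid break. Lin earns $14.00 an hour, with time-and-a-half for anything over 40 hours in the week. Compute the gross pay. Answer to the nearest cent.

Mon: 05:35–15:47 = 10 h 12 min; less 30 min break → 9 h 42 min
Tue: 05:29–13:04 = 7 h 35 min; less 30 min break → 7 h 5 min
Wed: 10:19–21:23 = 11 h 4 min; less 30 min break → 10 h 34 min
Thu: 07:31–16:35 = 9 h 4 min; less 30 min break → 8 h 34 min
Fri: 05:57–17:51 = 11 h 54 min; less 30 min break → 11 h 24 min
Sat: 09:39–17:43 = 8 h 4 min; less 30 min break → 7 h 34 min
Total worked: 54 h 53 min = 3293 min.
Regular 40 h 0 min = 2400 min at $14.00/h; overtime 14 h 53 min = 893 min at $21.00/h.
Pay = (2400 × $14.00 + 893 × $21.00) ÷ 60 = $872.55.

$872.55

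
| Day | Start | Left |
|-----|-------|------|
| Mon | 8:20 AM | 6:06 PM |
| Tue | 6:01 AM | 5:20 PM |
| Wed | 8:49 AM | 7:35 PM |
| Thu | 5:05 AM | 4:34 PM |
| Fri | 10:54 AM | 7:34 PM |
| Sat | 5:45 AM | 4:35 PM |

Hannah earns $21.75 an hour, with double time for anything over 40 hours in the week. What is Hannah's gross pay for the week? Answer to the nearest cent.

Mon: 8:20 AM–6:06 PM = 9 h 46 min
Tue: 6:01 AM–5:20 PM = 11 h 19 min
Wed: 8:49 AM–7:35 PM = 10 h 46 min
Thu: 5:05 AM–4:34 PM = 11 h 29 min
Fri: 10:54 AM–7:34 PM = 8 h 40 min
Sat: 5:45 AM–4:35 PM = 10 h 50 min
Total worked: 62 h 50 min = 3770 min.
Regular 40 h 0 min = 2400 min at $21.75/h; overtime 22 h 50 min = 1370 min at $43.50/h.
Pay = (2400 × $21.75 + 1370 × $43.50) ÷ 60 = $1863.25.

$1863.25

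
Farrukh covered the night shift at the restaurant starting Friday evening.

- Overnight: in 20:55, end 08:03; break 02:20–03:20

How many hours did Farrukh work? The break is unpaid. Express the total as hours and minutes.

10 h 8 min

Overnight: 20:55 → midnight = 3 h 5 min; midnight → 08:03 = 8 h 3 min; span 11 h 8 min; less 60 min break → 10 h 8 min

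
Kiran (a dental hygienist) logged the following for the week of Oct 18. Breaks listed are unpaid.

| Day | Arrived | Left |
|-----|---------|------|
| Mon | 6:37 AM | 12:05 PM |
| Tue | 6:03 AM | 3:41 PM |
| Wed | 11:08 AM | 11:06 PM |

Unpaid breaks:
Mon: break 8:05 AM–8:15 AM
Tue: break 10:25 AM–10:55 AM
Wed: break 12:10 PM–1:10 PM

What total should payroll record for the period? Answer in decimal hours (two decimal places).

Mon: 6:37 AM–12:05 PM = 5 h 28 min; less 10 min break → 5 h 18 min
Tue: 6:03 AM–3:41 PM = 9 h 38 min; less 30 min break → 9 h 8 min
Wed: 11:08 AM–11:06 PM = 11 h 58 min; less 60 min break → 10 h 58 min
Total: 5 h 18 min + 9 h 8 min + 10 h 58 min = 25 h 24 min.

25.40 hours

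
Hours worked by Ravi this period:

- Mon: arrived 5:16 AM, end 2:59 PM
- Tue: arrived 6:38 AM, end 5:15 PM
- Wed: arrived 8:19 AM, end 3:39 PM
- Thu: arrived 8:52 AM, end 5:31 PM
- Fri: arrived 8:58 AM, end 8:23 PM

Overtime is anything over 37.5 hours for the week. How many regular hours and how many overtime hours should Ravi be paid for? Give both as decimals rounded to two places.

Mon: 5:16 AM–2:59 PM = 9 h 43 min
Tue: 6:38 AM–5:15 PM = 10 h 37 min
Wed: 8:19 AM–3:39 PM = 7 h 20 min
Thu: 8:52 AM–5:31 PM = 8 h 39 min
Fri: 8:58 AM–8:23 PM = 11 h 25 min
Total worked: 47 h 44 min = 47.73 h.
Threshold 37.5 h → overtime 10 h 14 min, regular 37 h 30 min.

Regular 37.50 hours, overtime 10.23 hours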